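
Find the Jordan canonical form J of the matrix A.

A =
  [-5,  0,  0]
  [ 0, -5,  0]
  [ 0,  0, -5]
J_1(-5) ⊕ J_1(-5) ⊕ J_1(-5)

The characteristic polynomial is
  det(x·I − A) = x^3 + 15*x^2 + 75*x + 125 = (x + 5)^3

Eigenvalues and multiplicities (the geometric multiplicity of λ is n − rank(A − λI), which equals the number of Jordan blocks for λ):
  λ = -5: algebraic multiplicity = 3, geometric multiplicity = 3

Determining the block sizes for each eigenvalue:
  λ = -5: gm = am = 3, so every block has size 1 → block sizes [1, 1, 1]

Assembling the blocks gives a Jordan form
J =
  [-5,  0,  0]
  [ 0, -5,  0]
  [ 0,  0, -5]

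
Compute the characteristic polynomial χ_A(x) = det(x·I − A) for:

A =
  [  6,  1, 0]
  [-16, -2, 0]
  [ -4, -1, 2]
x^3 - 6*x^2 + 12*x - 8

Expanding det(x·I − A) (e.g. by cofactor expansion or by noting that A is similar to its Jordan form J, which has the same characteristic polynomial as A) gives
  χ_A(x) = x^3 - 6*x^2 + 12*x - 8
which factors as (x - 2)^3. The eigenvalues (with algebraic multiplicities) are λ = 2 with multiplicity 3.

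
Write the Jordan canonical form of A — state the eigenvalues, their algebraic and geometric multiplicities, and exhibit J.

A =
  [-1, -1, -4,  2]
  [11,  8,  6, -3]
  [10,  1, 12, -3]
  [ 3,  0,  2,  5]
J_3(6) ⊕ J_1(6)

The characteristic polynomial is
  det(x·I − A) = x^4 - 24*x^3 + 216*x^2 - 864*x + 1296 = (x - 6)^4

Eigenvalues and multiplicities (the geometric multiplicity of λ is n − rank(A − λI), which equals the number of Jordan blocks for λ):
  λ = 6: algebraic multiplicity = 4, geometric multiplicity = 2

Determining the block sizes for each eigenvalue:
  λ = 6: with am = 4 and gm = 2, the partition is not yet determined (e.g. several partitions of 4 into 2 parts exist). Let N = A − (6)·I. Computing rank(N^1) = 2, rank(N^2) = 1, rank(N^3) = 0; the number of blocks of size ≥ j is rank(N^{j−1}) − rank(N^j), giving [2, 1, 1]. So we have 1 block(s) of size 3, 1 block(s) of size 1 → block sizes [3, 1]

Assembling the blocks gives a Jordan form
J =
  [6, 1, 0, 0]
  [0, 6, 1, 0]
  [0, 0, 6, 0]
  [0, 0, 0, 6]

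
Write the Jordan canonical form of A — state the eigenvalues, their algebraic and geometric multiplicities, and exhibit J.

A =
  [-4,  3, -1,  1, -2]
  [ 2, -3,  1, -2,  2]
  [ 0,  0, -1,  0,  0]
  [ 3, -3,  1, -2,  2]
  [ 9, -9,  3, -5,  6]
J_3(-1) ⊕ J_1(-1) ⊕ J_1(0)

The characteristic polynomial is
  det(x·I − A) = x^5 + 4*x^4 + 6*x^3 + 4*x^2 + x = x*(x + 1)^4

Eigenvalues and multiplicities (the geometric multiplicity of λ is n − rank(A − λI), which equals the number of Jordan blocks for λ):
  λ = -1: algebraic multiplicity = 4, geometric multiplicity = 2
  λ = 0: algebraic multiplicity = 1, geometric multiplicity = 1

Determining the block sizes for each eigenvalue:
  λ = -1: with am = 4 and gm = 2, the partition is not yet determined (e.g. several partitions of 4 into 2 parts exist). Let N = A − (-1)·I. Computing rank(N^1) = 3, rank(N^2) = 2, rank(N^3) = 1; the number of blocks of size ≥ j is rank(N^{j−1}) − rank(N^j), giving [2, 1, 1]. So we have 1 block(s) of size 3, 1 block(s) of size 1 → block sizes [3, 1]
  λ = 0: one block (gm = 1), so the single block has size am = 1 → block sizes [1]

Assembling the blocks gives a Jordan form
J =
  [-1,  1,  0,  0, 0]
  [ 0, -1,  1,  0, 0]
  [ 0,  0, -1,  0, 0]
  [ 0,  0,  0, -1, 0]
  [ 0,  0,  0,  0, 0]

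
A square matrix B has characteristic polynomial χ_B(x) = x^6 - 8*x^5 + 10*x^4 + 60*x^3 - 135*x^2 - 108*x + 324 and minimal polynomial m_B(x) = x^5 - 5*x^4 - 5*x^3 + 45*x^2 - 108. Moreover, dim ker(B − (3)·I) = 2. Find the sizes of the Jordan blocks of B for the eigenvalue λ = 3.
Block sizes for λ = 3: [3, 1]

Step 1 — from the characteristic polynomial, algebraic multiplicity of λ = 3 is 4. From dim ker(B − (3)·I) = 2, there are exactly 2 Jordan blocks for λ = 3.
Step 2 — from the minimal polynomial, the factor (x − 3)^3 tells us the largest block for λ = 3 has size 3.
Step 3 — with total size 4, 2 blocks, and largest block 3, the block sizes (in nonincreasing order) are [3, 1].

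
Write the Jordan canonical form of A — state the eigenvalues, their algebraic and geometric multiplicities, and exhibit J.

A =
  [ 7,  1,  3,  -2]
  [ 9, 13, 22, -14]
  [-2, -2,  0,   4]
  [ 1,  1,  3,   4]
J_3(6) ⊕ J_1(6)

The characteristic polynomial is
  det(x·I − A) = x^4 - 24*x^3 + 216*x^2 - 864*x + 1296 = (x - 6)^4

Eigenvalues and multiplicities (the geometric multiplicity of λ is n − rank(A − λI), which equals the number of Jordan blocks for λ):
  λ = 6: algebraic multiplicity = 4, geometric multiplicity = 2

Determining the block sizes for each eigenvalue:
  λ = 6: with am = 4 and gm = 2, the partition is not yet determined (e.g. several partitions of 4 into 2 parts exist). Let N = A − (6)·I. Computing rank(N^1) = 2, rank(N^2) = 1, rank(N^3) = 0; the number of blocks of size ≥ j is rank(N^{j−1}) − rank(N^j), giving [2, 1, 1]. So we have 1 block(s) of size 3, 1 block(s) of size 1 → block sizes [3, 1]

Assembling the blocks gives a Jordan form
J =
  [6, 1, 0, 0]
  [0, 6, 1, 0]
  [0, 0, 6, 0]
  [0, 0, 0, 6]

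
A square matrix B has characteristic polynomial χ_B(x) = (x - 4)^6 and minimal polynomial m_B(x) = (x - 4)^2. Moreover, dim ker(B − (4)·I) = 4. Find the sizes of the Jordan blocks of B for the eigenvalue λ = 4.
Block sizes for λ = 4: [2, 2, 1, 1]

Step 1 — from the characteristic polynomial, algebraic multiplicity of λ = 4 is 6. From dim ker(B − (4)·I) = 4, there are exactly 4 Jordan blocks for λ = 4.
Step 2 — from the minimal polynomial, the factor (x − 4)^2 tells us the largest block for λ = 4 has size 2.
Step 3 — with total size 6, 4 blocks, and largest block 2, the block sizes (in nonincreasing order) are [2, 2, 1, 1].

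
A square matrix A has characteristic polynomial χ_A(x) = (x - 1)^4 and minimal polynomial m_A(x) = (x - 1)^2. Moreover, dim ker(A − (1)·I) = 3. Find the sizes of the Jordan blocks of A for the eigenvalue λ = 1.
Block sizes for λ = 1: [2, 1, 1]

Step 1 — from the characteristic polynomial, algebraic multiplicity of λ = 1 is 4. From dim ker(A − (1)·I) = 3, there are exactly 3 Jordan blocks for λ = 1.
Step 2 — from the minimal polynomial, the factor (x − 1)^2 tells us the largest block for λ = 1 has size 2.
Step 3 — with total size 4, 3 blocks, and largest block 2, the block sizes (in nonincreasing order) are [2, 1, 1].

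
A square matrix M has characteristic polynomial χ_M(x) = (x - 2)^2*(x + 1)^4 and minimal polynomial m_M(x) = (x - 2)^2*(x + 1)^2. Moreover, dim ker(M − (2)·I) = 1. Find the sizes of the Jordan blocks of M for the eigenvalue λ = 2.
Block sizes for λ = 2: [2]

Step 1 — from the characteristic polynomial, algebraic multiplicity of λ = 2 is 2. From dim ker(M − (2)·I) = 1, there are exactly 1 Jordan blocks for λ = 2.
Step 2 — from the minimal polynomial, the factor (x − 2)^2 tells us the largest block for λ = 2 has size 2.
Step 3 — with total size 2, 1 blocks, and largest block 2, the block sizes (in nonincreasing order) are [2].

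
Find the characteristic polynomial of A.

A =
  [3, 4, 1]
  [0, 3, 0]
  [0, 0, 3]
x^3 - 9*x^2 + 27*x - 27

Expanding det(x·I − A) (e.g. by cofactor expansion or by noting that A is similar to its Jordan form J, which has the same characteristic polynomial as A) gives
  χ_A(x) = x^3 - 9*x^2 + 27*x - 27
which factors as (x - 3)^3. The eigenvalues (with algebraic multiplicities) are λ = 3 with multiplicity 3.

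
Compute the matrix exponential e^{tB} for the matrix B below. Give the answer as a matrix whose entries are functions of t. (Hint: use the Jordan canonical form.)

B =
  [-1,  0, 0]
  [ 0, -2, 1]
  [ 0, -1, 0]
e^{tB} =
  [exp(-t), 0, 0]
  [0, -t*exp(-t) + exp(-t), t*exp(-t)]
  [0, -t*exp(-t), t*exp(-t) + exp(-t)]

Strategy: write B = P · J · P⁻¹ where J is a Jordan canonical form, so e^{tB} = P · e^{tJ} · P⁻¹, and e^{tJ} can be computed block-by-block.

B has Jordan form
J =
  [-1,  1,  0]
  [ 0, -1,  0]
  [ 0,  0, -1]
(up to reordering of blocks).

Per-block formulas:
  For a 1×1 block at λ = -1: exp(t · [-1]) = [e^(-1t)].
  For a 2×2 Jordan block J_2(-1): exp(t · J_2(-1)) = e^(-1t)·(I + t·N), where N is the 2×2 nilpotent shift.

After assembling e^{tJ} and conjugating by P, we get:

e^{tB} =
  [exp(-t), 0, 0]
  [0, -t*exp(-t) + exp(-t), t*exp(-t)]
  [0, -t*exp(-t), t*exp(-t) + exp(-t)]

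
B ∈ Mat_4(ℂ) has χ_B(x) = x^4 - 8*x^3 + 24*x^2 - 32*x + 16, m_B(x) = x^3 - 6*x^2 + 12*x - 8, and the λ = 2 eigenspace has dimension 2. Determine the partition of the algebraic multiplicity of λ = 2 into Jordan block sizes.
Block sizes for λ = 2: [3, 1]

Step 1 — from the characteristic polynomial, algebraic multiplicity of λ = 2 is 4. From dim ker(B − (2)·I) = 2, there are exactly 2 Jordan blocks for λ = 2.
Step 2 — from the minimal polynomial, the factor (x − 2)^3 tells us the largest block for λ = 2 has size 3.
Step 3 — with total size 4, 2 blocks, and largest block 3, the block sizes (in nonincreasing order) are [3, 1].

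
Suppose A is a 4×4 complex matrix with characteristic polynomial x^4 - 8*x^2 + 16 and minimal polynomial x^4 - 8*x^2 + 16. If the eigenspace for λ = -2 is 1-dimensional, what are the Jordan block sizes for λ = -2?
Block sizes for λ = -2: [2]

Step 1 — from the characteristic polynomial, algebraic multiplicity of λ = -2 is 2. From dim ker(A − (-2)·I) = 1, there are exactly 1 Jordan blocks for λ = -2.
Step 2 — from the minimal polynomial, the factor (x + 2)^2 tells us the largest block for λ = -2 has size 2.
Step 3 — with total size 2, 1 blocks, and largest block 2, the block sizes (in nonincreasing order) are [2].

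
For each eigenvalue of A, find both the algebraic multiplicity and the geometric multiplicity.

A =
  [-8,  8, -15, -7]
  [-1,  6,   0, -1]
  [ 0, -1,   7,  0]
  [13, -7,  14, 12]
λ = -1: alg = 1, geom = 1; λ = 6: alg = 3, geom = 1

Step 1 — factor the characteristic polynomial to read off the algebraic multiplicities:
  χ_A(x) = (x - 6)^3*(x + 1)

Step 2 — compute geometric multiplicities via the rank-nullity identity g(λ) = n − rank(A − λI):
  rank(A − (-1)·I) = 3, so dim ker(A − (-1)·I) = n − 3 = 1
  rank(A − (6)·I) = 3, so dim ker(A − (6)·I) = n − 3 = 1

Summary:
  λ = -1: algebraic multiplicity = 1, geometric multiplicity = 1
  λ = 6: algebraic multiplicity = 3, geometric multiplicity = 1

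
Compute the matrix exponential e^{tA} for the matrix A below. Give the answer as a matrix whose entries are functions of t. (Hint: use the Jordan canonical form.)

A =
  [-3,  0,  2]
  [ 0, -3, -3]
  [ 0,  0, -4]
e^{tA} =
  [exp(-3*t), 0, 2*exp(-3*t) - 2*exp(-4*t)]
  [0, exp(-3*t), -3*exp(-3*t) + 3*exp(-4*t)]
  [0, 0, exp(-4*t)]

Strategy: write A = P · J · P⁻¹ where J is a Jordan canonical form, so e^{tA} = P · e^{tJ} · P⁻¹, and e^{tJ} can be computed block-by-block.

A has Jordan form
J =
  [-4,  0,  0]
  [ 0, -3,  0]
  [ 0,  0, -3]
(up to reordering of blocks).

Per-block formulas:
  For a 1×1 block at λ = -4: exp(t · [-4]) = [e^(-4t)].
  For a 1×1 block at λ = -3: exp(t · [-3]) = [e^(-3t)].

After assembling e^{tJ} and conjugating by P, we get:

e^{tA} =
  [exp(-3*t), 0, 2*exp(-3*t) - 2*exp(-4*t)]
  [0, exp(-3*t), -3*exp(-3*t) + 3*exp(-4*t)]
  [0, 0, exp(-4*t)]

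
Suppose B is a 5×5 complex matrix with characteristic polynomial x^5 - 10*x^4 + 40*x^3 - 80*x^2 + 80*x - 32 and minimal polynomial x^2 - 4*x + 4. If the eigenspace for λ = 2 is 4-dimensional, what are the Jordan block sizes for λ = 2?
Block sizes for λ = 2: [2, 1, 1, 1]

Step 1 — from the characteristic polynomial, algebraic multiplicity of λ = 2 is 5. From dim ker(B − (2)·I) = 4, there are exactly 4 Jordan blocks for λ = 2.
Step 2 — from the minimal polynomial, the factor (x − 2)^2 tells us the largest block for λ = 2 has size 2.
Step 3 — with total size 5, 4 blocks, and largest block 2, the block sizes (in nonincreasing order) are [2, 1, 1, 1].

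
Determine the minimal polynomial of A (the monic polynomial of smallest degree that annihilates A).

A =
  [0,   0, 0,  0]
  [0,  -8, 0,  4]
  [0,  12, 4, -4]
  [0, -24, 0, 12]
x^2 - 4*x

The characteristic polynomial is χ_A(x) = x^2*(x - 4)^2, so the eigenvalues are known. The minimal polynomial is
  m_A(x) = Π_λ (x − λ)^{k_λ}
where k_λ is the size of the *largest* Jordan block for λ (equivalently, the smallest k with (A − λI)^k v = 0 for every generalised eigenvector v of λ).

  λ = 0: largest Jordan block has size 1, contributing (x − 0)
  λ = 4: largest Jordan block has size 1, contributing (x − 4)

So m_A(x) = x*(x - 4) = x^2 - 4*x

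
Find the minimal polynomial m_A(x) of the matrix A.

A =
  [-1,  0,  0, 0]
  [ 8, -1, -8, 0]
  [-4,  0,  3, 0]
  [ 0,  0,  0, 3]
x^2 - 2*x - 3

The characteristic polynomial is χ_A(x) = (x - 3)^2*(x + 1)^2, so the eigenvalues are known. The minimal polynomial is
  m_A(x) = Π_λ (x − λ)^{k_λ}
where k_λ is the size of the *largest* Jordan block for λ (equivalently, the smallest k with (A − λI)^k v = 0 for every generalised eigenvector v of λ).

  λ = -1: largest Jordan block has size 1, contributing (x + 1)
  λ = 3: largest Jordan block has size 1, contributing (x − 3)

So m_A(x) = (x - 3)*(x + 1) = x^2 - 2*x - 3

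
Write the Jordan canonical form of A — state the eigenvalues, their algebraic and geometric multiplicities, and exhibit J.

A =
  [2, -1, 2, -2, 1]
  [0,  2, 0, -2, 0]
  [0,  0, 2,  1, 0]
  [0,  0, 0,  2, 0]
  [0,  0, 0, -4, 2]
J_2(2) ⊕ J_2(2) ⊕ J_1(2)

The characteristic polynomial is
  det(x·I − A) = x^5 - 10*x^4 + 40*x^3 - 80*x^2 + 80*x - 32 = (x - 2)^5

Eigenvalues and multiplicities (the geometric multiplicity of λ is n − rank(A − λI), which equals the number of Jordan blocks for λ):
  λ = 2: algebraic multiplicity = 5, geometric multiplicity = 3

Determining the block sizes for each eigenvalue:
  λ = 2: with am = 5 and gm = 3, the partition is not yet determined (e.g. several partitions of 5 into 3 parts exist). Let N = A − (2)·I. Computing rank(N^1) = 2, rank(N^2) = 0; the number of blocks of size ≥ j is rank(N^{j−1}) − rank(N^j), giving [3, 2]. So we have 2 block(s) of size 2, 1 block(s) of size 1 → block sizes [2, 2, 1]

Assembling the blocks gives a Jordan form
J =
  [2, 1, 0, 0, 0]
  [0, 2, 0, 0, 0]
  [0, 0, 2, 1, 0]
  [0, 0, 0, 2, 0]
  [0, 0, 0, 0, 2]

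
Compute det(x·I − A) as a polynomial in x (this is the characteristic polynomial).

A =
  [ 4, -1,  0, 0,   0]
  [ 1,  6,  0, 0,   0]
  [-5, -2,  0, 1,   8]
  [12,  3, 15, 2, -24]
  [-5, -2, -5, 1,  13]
x^5 - 25*x^4 + 250*x^3 - 1250*x^2 + 3125*x - 3125

Expanding det(x·I − A) (e.g. by cofactor expansion or by noting that A is similar to its Jordan form J, which has the same characteristic polynomial as A) gives
  χ_A(x) = x^5 - 25*x^4 + 250*x^3 - 1250*x^2 + 3125*x - 3125
which factors as (x - 5)^5. The eigenvalues (with algebraic multiplicities) are λ = 5 with multiplicity 5.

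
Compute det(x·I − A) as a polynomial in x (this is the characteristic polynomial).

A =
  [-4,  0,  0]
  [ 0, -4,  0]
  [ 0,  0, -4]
x^3 + 12*x^2 + 48*x + 64

Expanding det(x·I − A) (e.g. by cofactor expansion or by noting that A is similar to its Jordan form J, which has the same characteristic polynomial as A) gives
  χ_A(x) = x^3 + 12*x^2 + 48*x + 64
which factors as (x + 4)^3. The eigenvalues (with algebraic multiplicities) are λ = -4 with multiplicity 3.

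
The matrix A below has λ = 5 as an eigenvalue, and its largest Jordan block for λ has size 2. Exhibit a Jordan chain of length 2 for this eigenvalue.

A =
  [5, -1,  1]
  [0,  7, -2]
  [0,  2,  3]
A Jordan chain for λ = 5 of length 2:
v_1 = (-1, 2, 2)ᵀ
v_2 = (0, 1, 0)ᵀ

Let N = A − (5)·I. We want v_2 with N^2 v_2 = 0 but N^1 v_2 ≠ 0; then v_{j-1} := N · v_j for j = 2, …, 2.

Pick v_2 = (0, 1, 0)ᵀ.
Then v_1 = N · v_2 = (-1, 2, 2)ᵀ.

Sanity check: (A − (5)·I) v_1 = (0, 0, 0)ᵀ = 0. ✓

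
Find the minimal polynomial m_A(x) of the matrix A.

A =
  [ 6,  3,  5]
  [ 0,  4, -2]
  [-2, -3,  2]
x^3 - 12*x^2 + 48*x - 64

The characteristic polynomial is χ_A(x) = (x - 4)^3, so the eigenvalues are known. The minimal polynomial is
  m_A(x) = Π_λ (x − λ)^{k_λ}
where k_λ is the size of the *largest* Jordan block for λ (equivalently, the smallest k with (A − λI)^k v = 0 for every generalised eigenvector v of λ).

  λ = 4: largest Jordan block has size 3, contributing (x − 4)^3

So m_A(x) = (x - 4)^3 = x^3 - 12*x^2 + 48*x - 64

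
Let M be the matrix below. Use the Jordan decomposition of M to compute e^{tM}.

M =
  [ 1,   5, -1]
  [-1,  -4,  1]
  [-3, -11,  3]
e^{tM} =
  [-t^2/2 + t + 1, -2*t^2 + 5*t, t^2/2 - t]
  [-t, 1 - 4*t, t]
  [-t^2/2 - 3*t, -2*t^2 - 11*t, t^2/2 + 3*t + 1]

Strategy: write M = P · J · P⁻¹ where J is a Jordan canonical form, so e^{tM} = P · e^{tJ} · P⁻¹, and e^{tJ} can be computed block-by-block.

M has Jordan form
J =
  [0, 1, 0]
  [0, 0, 1]
  [0, 0, 0]
(up to reordering of blocks).

Per-block formulas:
  For a 3×3 Jordan block J_3(0): exp(t · J_3(0)) = e^(0t)·(I + t·N + (t^2/2)·N^2), where N is the 3×3 nilpotent shift.

After assembling e^{tJ} and conjugating by P, we get:

e^{tM} =
  [-t^2/2 + t + 1, -2*t^2 + 5*t, t^2/2 - t]
  [-t, 1 - 4*t, t]
  [-t^2/2 - 3*t, -2*t^2 - 11*t, t^2/2 + 3*t + 1]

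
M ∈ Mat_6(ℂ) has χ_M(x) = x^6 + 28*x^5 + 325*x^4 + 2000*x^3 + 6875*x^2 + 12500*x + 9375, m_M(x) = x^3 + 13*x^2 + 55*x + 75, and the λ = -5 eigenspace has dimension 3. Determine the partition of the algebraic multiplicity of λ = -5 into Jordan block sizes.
Block sizes for λ = -5: [2, 2, 1]

Step 1 — from the characteristic polynomial, algebraic multiplicity of λ = -5 is 5. From dim ker(M − (-5)·I) = 3, there are exactly 3 Jordan blocks for λ = -5.
Step 2 — from the minimal polynomial, the factor (x + 5)^2 tells us the largest block for λ = -5 has size 2.
Step 3 — with total size 5, 3 blocks, and largest block 2, the block sizes (in nonincreasing order) are [2, 2, 1].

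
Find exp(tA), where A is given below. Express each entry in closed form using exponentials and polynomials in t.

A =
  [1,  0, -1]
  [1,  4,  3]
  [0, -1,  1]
e^{tA} =
  [t^2*exp(2*t)/2 - t*exp(2*t) + exp(2*t), t^2*exp(2*t)/2, t^2*exp(2*t) - t*exp(2*t)]
  [t^2*exp(2*t)/2 + t*exp(2*t), t^2*exp(2*t)/2 + 2*t*exp(2*t) + exp(2*t), t^2*exp(2*t) + 3*t*exp(2*t)]
  [-t^2*exp(2*t)/2, -t^2*exp(2*t)/2 - t*exp(2*t), -t^2*exp(2*t) - t*exp(2*t) + exp(2*t)]

Strategy: write A = P · J · P⁻¹ where J is a Jordan canonical form, so e^{tA} = P · e^{tJ} · P⁻¹, and e^{tJ} can be computed block-by-block.

A has Jordan form
J =
  [2, 1, 0]
  [0, 2, 1]
  [0, 0, 2]
(up to reordering of blocks).

Per-block formulas:
  For a 3×3 Jordan block J_3(2): exp(t · J_3(2)) = e^(2t)·(I + t·N + (t^2/2)·N^2), where N is the 3×3 nilpotent shift.

After assembling e^{tJ} and conjugating by P, we get:

e^{tA} =
  [t^2*exp(2*t)/2 - t*exp(2*t) + exp(2*t), t^2*exp(2*t)/2, t^2*exp(2*t) - t*exp(2*t)]
  [t^2*exp(2*t)/2 + t*exp(2*t), t^2*exp(2*t)/2 + 2*t*exp(2*t) + exp(2*t), t^2*exp(2*t) + 3*t*exp(2*t)]
  [-t^2*exp(2*t)/2, -t^2*exp(2*t)/2 - t*exp(2*t), -t^2*exp(2*t) - t*exp(2*t) + exp(2*t)]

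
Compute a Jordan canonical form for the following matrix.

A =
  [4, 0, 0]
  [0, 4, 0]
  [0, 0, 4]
J_1(4) ⊕ J_1(4) ⊕ J_1(4)

The characteristic polynomial is
  det(x·I − A) = x^3 - 12*x^2 + 48*x - 64 = (x - 4)^3

Eigenvalues and multiplicities (the geometric multiplicity of λ is n − rank(A − λI), which equals the number of Jordan blocks for λ):
  λ = 4: algebraic multiplicity = 3, geometric multiplicity = 3

Determining the block sizes for each eigenvalue:
  λ = 4: gm = am = 3, so every block has size 1 → block sizes [1, 1, 1]

Assembling the blocks gives a Jordan form
J =
  [4, 0, 0]
  [0, 4, 0]
  [0, 0, 4]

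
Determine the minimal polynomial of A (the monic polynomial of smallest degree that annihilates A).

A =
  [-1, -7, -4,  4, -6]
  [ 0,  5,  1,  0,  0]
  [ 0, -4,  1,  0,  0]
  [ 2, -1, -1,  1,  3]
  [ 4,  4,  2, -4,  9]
x^3 - 9*x^2 + 27*x - 27

The characteristic polynomial is χ_A(x) = (x - 3)^5, so the eigenvalues are known. The minimal polynomial is
  m_A(x) = Π_λ (x − λ)^{k_λ}
where k_λ is the size of the *largest* Jordan block for λ (equivalently, the smallest k with (A − λI)^k v = 0 for every generalised eigenvector v of λ).

  λ = 3: largest Jordan block has size 3, contributing (x − 3)^3

So m_A(x) = (x - 3)^3 = x^3 - 9*x^2 + 27*x - 27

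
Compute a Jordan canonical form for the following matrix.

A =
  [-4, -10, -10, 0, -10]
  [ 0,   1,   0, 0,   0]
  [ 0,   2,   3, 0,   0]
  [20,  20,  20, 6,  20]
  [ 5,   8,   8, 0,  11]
J_1(1) ⊕ J_1(1) ⊕ J_1(3) ⊕ J_1(6) ⊕ J_1(6)

The characteristic polynomial is
  det(x·I − A) = x^5 - 17*x^4 + 103*x^3 - 267*x^2 + 288*x - 108 = (x - 6)^2*(x - 3)*(x - 1)^2

Eigenvalues and multiplicities (the geometric multiplicity of λ is n − rank(A − λI), which equals the number of Jordan blocks for λ):
  λ = 1: algebraic multiplicity = 2, geometric multiplicity = 2
  λ = 3: algebraic multiplicity = 1, geometric multiplicity = 1
  λ = 6: algebraic multiplicity = 2, geometric multiplicity = 2

Determining the block sizes for each eigenvalue:
  λ = 1: gm = am = 2, so every block has size 1 → block sizes [1, 1]
  λ = 3: one block (gm = 1), so the single block has size am = 1 → block sizes [1]
  λ = 6: gm = am = 2, so every block has size 1 → block sizes [1, 1]

Assembling the blocks gives a Jordan form
J =
  [1, 0, 0, 0, 0]
  [0, 1, 0, 0, 0]
  [0, 0, 3, 0, 0]
  [0, 0, 0, 6, 0]
  [0, 0, 0, 0, 6]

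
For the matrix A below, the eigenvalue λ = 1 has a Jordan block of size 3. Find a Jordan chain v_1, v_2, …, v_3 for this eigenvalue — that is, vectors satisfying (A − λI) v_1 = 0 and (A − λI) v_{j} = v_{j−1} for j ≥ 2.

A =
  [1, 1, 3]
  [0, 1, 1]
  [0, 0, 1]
A Jordan chain for λ = 1 of length 3:
v_1 = (1, 0, 0)ᵀ
v_2 = (3, 1, 0)ᵀ
v_3 = (0, 0, 1)ᵀ

Let N = A − (1)·I. We want v_3 with N^3 v_3 = 0 but N^2 v_3 ≠ 0; then v_{j-1} := N · v_j for j = 3, …, 2.

Pick v_3 = (0, 0, 1)ᵀ.
Then v_2 = N · v_3 = (3, 1, 0)ᵀ.
Then v_1 = N · v_2 = (1, 0, 0)ᵀ.

Sanity check: (A − (1)·I) v_1 = (0, 0, 0)ᵀ = 0. ✓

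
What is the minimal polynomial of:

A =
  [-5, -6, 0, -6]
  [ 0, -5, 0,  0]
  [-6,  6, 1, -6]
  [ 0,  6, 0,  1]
x^2 + 4*x - 5

The characteristic polynomial is χ_A(x) = (x - 1)^2*(x + 5)^2, so the eigenvalues are known. The minimal polynomial is
  m_A(x) = Π_λ (x − λ)^{k_λ}
where k_λ is the size of the *largest* Jordan block for λ (equivalently, the smallest k with (A − λI)^k v = 0 for every generalised eigenvector v of λ).

  λ = -5: largest Jordan block has size 1, contributing (x + 5)
  λ = 1: largest Jordan block has size 1, contributing (x − 1)

So m_A(x) = (x - 1)*(x + 5) = x^2 + 4*x - 5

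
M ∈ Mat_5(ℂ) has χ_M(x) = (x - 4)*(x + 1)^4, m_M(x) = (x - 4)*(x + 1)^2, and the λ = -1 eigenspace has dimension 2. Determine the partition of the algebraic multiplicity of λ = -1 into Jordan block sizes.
Block sizes for λ = -1: [2, 2]

Step 1 — from the characteristic polynomial, algebraic multiplicity of λ = -1 is 4. From dim ker(M − (-1)·I) = 2, there are exactly 2 Jordan blocks for λ = -1.
Step 2 — from the minimal polynomial, the factor (x + 1)^2 tells us the largest block for λ = -1 has size 2.
Step 3 — with total size 4, 2 blocks, and largest block 2, the block sizes (in nonincreasing order) are [2, 2].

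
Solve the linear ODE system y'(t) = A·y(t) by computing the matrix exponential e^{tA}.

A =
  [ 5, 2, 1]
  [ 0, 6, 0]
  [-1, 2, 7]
e^{tA} =
  [-t*exp(6*t) + exp(6*t), 2*t*exp(6*t), t*exp(6*t)]
  [0, exp(6*t), 0]
  [-t*exp(6*t), 2*t*exp(6*t), t*exp(6*t) + exp(6*t)]

Strategy: write A = P · J · P⁻¹ where J is a Jordan canonical form, so e^{tA} = P · e^{tJ} · P⁻¹, and e^{tJ} can be computed block-by-block.

A has Jordan form
J =
  [6, 1, 0]
  [0, 6, 0]
  [0, 0, 6]
(up to reordering of blocks).

Per-block formulas:
  For a 2×2 Jordan block J_2(6): exp(t · J_2(6)) = e^(6t)·(I + t·N), where N is the 2×2 nilpotent shift.
  For a 1×1 block at λ = 6: exp(t · [6]) = [e^(6t)].

After assembling e^{tJ} and conjugating by P, we get:

e^{tA} =
  [-t*exp(6*t) + exp(6*t), 2*t*exp(6*t), t*exp(6*t)]
  [0, exp(6*t), 0]
  [-t*exp(6*t), 2*t*exp(6*t), t*exp(6*t) + exp(6*t)]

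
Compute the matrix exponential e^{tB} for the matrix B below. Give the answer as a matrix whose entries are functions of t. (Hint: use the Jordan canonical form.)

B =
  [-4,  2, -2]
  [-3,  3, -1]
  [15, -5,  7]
e^{tB} =
  [-6*t*exp(2*t) + exp(2*t), 2*t*exp(2*t), -2*t*exp(2*t)]
  [-3*t*exp(2*t), t*exp(2*t) + exp(2*t), -t*exp(2*t)]
  [15*t*exp(2*t), -5*t*exp(2*t), 5*t*exp(2*t) + exp(2*t)]

Strategy: write B = P · J · P⁻¹ where J is a Jordan canonical form, so e^{tB} = P · e^{tJ} · P⁻¹, and e^{tJ} can be computed block-by-block.

B has Jordan form
J =
  [2, 1, 0]
  [0, 2, 0]
  [0, 0, 2]
(up to reordering of blocks).

Per-block formulas:
  For a 2×2 Jordan block J_2(2): exp(t · J_2(2)) = e^(2t)·(I + t·N), where N is the 2×2 nilpotent shift.
  For a 1×1 block at λ = 2: exp(t · [2]) = [e^(2t)].

After assembling e^{tJ} and conjugating by P, we get:

e^{tB} =
  [-6*t*exp(2*t) + exp(2*t), 2*t*exp(2*t), -2*t*exp(2*t)]
  [-3*t*exp(2*t), t*exp(2*t) + exp(2*t), -t*exp(2*t)]
  [15*t*exp(2*t), -5*t*exp(2*t), 5*t*exp(2*t) + exp(2*t)]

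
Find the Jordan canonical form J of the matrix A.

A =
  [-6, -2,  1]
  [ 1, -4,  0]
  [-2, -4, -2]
J_3(-4)

The characteristic polynomial is
  det(x·I − A) = x^3 + 12*x^2 + 48*x + 64 = (x + 4)^3

Eigenvalues and multiplicities (the geometric multiplicity of λ is n − rank(A − λI), which equals the number of Jordan blocks for λ):
  λ = -4: algebraic multiplicity = 3, geometric multiplicity = 1

Determining the block sizes for each eigenvalue:
  λ = -4: one block (gm = 1), so the single block has size am = 3 → block sizes [3]

Assembling the blocks gives a Jordan form
J =
  [-4,  1,  0]
  [ 0, -4,  1]
  [ 0,  0, -4]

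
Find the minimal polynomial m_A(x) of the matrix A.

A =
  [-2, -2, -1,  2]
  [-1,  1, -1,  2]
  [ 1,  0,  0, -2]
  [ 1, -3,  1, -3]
x^3 + 3*x^2 + 3*x + 1

The characteristic polynomial is χ_A(x) = (x + 1)^4, so the eigenvalues are known. The minimal polynomial is
  m_A(x) = Π_λ (x − λ)^{k_λ}
where k_λ is the size of the *largest* Jordan block for λ (equivalently, the smallest k with (A − λI)^k v = 0 for every generalised eigenvector v of λ).

  λ = -1: largest Jordan block has size 3, contributing (x + 1)^3

So m_A(x) = (x + 1)^3 = x^3 + 3*x^2 + 3*x + 1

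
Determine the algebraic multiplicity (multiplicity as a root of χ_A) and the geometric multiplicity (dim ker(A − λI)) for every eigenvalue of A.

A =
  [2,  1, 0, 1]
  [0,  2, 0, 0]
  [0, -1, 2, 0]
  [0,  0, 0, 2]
λ = 2: alg = 4, geom = 2

Step 1 — factor the characteristic polynomial to read off the algebraic multiplicities:
  χ_A(x) = (x - 2)^4

Step 2 — compute geometric multiplicities via the rank-nullity identity g(λ) = n − rank(A − λI):
  rank(A − (2)·I) = 2, so dim ker(A − (2)·I) = n − 2 = 2

Summary:
  λ = 2: algebraic multiplicity = 4, geometric multiplicity = 2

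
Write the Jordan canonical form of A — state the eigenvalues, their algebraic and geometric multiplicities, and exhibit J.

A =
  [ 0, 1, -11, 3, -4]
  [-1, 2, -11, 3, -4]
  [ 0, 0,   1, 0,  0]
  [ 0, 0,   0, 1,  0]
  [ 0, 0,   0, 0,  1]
J_2(1) ⊕ J_1(1) ⊕ J_1(1) ⊕ J_1(1)

The characteristic polynomial is
  det(x·I − A) = x^5 - 5*x^4 + 10*x^3 - 10*x^2 + 5*x - 1 = (x - 1)^5

Eigenvalues and multiplicities (the geometric multiplicity of λ is n − rank(A − λI), which equals the number of Jordan blocks for λ):
  λ = 1: algebraic multiplicity = 5, geometric multiplicity = 4

Determining the block sizes for each eigenvalue:
  λ = 1: 4 blocks summing to 5 forces exactly one block of size 2 and the rest size 1 → block sizes [2, 1, 1, 1]

Assembling the blocks gives a Jordan form
J =
  [1, 1, 0, 0, 0]
  [0, 1, 0, 0, 0]
  [0, 0, 1, 0, 0]
  [0, 0, 0, 1, 0]
  [0, 0, 0, 0, 1]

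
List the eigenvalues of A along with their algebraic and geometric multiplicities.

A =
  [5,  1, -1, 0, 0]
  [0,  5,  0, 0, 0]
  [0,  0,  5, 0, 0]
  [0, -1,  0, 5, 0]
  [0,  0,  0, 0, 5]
λ = 5: alg = 5, geom = 3

Step 1 — factor the characteristic polynomial to read off the algebraic multiplicities:
  χ_A(x) = (x - 5)^5

Step 2 — compute geometric multiplicities via the rank-nullity identity g(λ) = n − rank(A − λI):
  rank(A − (5)·I) = 2, so dim ker(A − (5)·I) = n − 2 = 3

Summary:
  λ = 5: algebraic multiplicity = 5, geometric multiplicity = 3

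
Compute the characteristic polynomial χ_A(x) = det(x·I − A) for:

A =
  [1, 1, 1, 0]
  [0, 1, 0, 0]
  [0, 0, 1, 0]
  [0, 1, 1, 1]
x^4 - 4*x^3 + 6*x^2 - 4*x + 1

Expanding det(x·I − A) (e.g. by cofactor expansion or by noting that A is similar to its Jordan form J, which has the same characteristic polynomial as A) gives
  χ_A(x) = x^4 - 4*x^3 + 6*x^2 - 4*x + 1
which factors as (x - 1)^4. The eigenvalues (with algebraic multiplicities) are λ = 1 with multiplicity 4.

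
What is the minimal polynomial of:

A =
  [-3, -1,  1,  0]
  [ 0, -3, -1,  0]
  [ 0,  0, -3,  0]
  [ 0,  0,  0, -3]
x^3 + 9*x^2 + 27*x + 27

The characteristic polynomial is χ_A(x) = (x + 3)^4, so the eigenvalues are known. The minimal polynomial is
  m_A(x) = Π_λ (x − λ)^{k_λ}
where k_λ is the size of the *largest* Jordan block for λ (equivalently, the smallest k with (A − λI)^k v = 0 for every generalised eigenvector v of λ).

  λ = -3: largest Jordan block has size 3, contributing (x + 3)^3

So m_A(x) = (x + 3)^3 = x^3 + 9*x^2 + 27*x + 27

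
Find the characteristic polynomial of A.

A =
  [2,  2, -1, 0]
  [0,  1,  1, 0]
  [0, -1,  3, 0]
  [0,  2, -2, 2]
x^4 - 8*x^3 + 24*x^2 - 32*x + 16

Expanding det(x·I − A) (e.g. by cofactor expansion or by noting that A is similar to its Jordan form J, which has the same characteristic polynomial as A) gives
  χ_A(x) = x^4 - 8*x^3 + 24*x^2 - 32*x + 16
which factors as (x - 2)^4. The eigenvalues (with algebraic multiplicities) are λ = 2 with multiplicity 4.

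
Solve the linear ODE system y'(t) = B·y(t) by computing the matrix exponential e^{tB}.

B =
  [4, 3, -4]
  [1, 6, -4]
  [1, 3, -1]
e^{tB} =
  [t*exp(3*t) + exp(3*t), 3*t*exp(3*t), -4*t*exp(3*t)]
  [t*exp(3*t), 3*t*exp(3*t) + exp(3*t), -4*t*exp(3*t)]
  [t*exp(3*t), 3*t*exp(3*t), -4*t*exp(3*t) + exp(3*t)]

Strategy: write B = P · J · P⁻¹ where J is a Jordan canonical form, so e^{tB} = P · e^{tJ} · P⁻¹, and e^{tJ} can be computed block-by-block.

B has Jordan form
J =
  [3, 1, 0]
  [0, 3, 0]
  [0, 0, 3]
(up to reordering of blocks).

Per-block formulas:
  For a 2×2 Jordan block J_2(3): exp(t · J_2(3)) = e^(3t)·(I + t·N), where N is the 2×2 nilpotent shift.
  For a 1×1 block at λ = 3: exp(t · [3]) = [e^(3t)].

After assembling e^{tJ} and conjugating by P, we get:

e^{tB} =
  [t*exp(3*t) + exp(3*t), 3*t*exp(3*t), -4*t*exp(3*t)]
  [t*exp(3*t), 3*t*exp(3*t) + exp(3*t), -4*t*exp(3*t)]
  [t*exp(3*t), 3*t*exp(3*t), -4*t*exp(3*t) + exp(3*t)]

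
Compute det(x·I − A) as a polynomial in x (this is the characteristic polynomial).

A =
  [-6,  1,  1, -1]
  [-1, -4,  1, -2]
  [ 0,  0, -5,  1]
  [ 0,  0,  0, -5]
x^4 + 20*x^3 + 150*x^2 + 500*x + 625

Expanding det(x·I − A) (e.g. by cofactor expansion or by noting that A is similar to its Jordan form J, which has the same characteristic polynomial as A) gives
  χ_A(x) = x^4 + 20*x^3 + 150*x^2 + 500*x + 625
which factors as (x + 5)^4. The eigenvalues (with algebraic multiplicities) are λ = -5 with multiplicity 4.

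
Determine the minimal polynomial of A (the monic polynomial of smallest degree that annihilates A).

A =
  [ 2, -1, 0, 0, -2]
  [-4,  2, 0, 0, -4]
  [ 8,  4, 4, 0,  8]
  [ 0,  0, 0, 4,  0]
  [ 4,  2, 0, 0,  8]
x^2 - 8*x + 16

The characteristic polynomial is χ_A(x) = (x - 4)^5, so the eigenvalues are known. The minimal polynomial is
  m_A(x) = Π_λ (x − λ)^{k_λ}
where k_λ is the size of the *largest* Jordan block for λ (equivalently, the smallest k with (A − λI)^k v = 0 for every generalised eigenvector v of λ).

  λ = 4: largest Jordan block has size 2, contributing (x − 4)^2

So m_A(x) = (x - 4)^2 = x^2 - 8*x + 16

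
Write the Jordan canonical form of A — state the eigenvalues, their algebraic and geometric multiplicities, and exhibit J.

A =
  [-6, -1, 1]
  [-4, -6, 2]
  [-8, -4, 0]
J_2(-4) ⊕ J_1(-4)

The characteristic polynomial is
  det(x·I − A) = x^3 + 12*x^2 + 48*x + 64 = (x + 4)^3

Eigenvalues and multiplicities (the geometric multiplicity of λ is n − rank(A − λI), which equals the number of Jordan blocks for λ):
  λ = -4: algebraic multiplicity = 3, geometric multiplicity = 2

Determining the block sizes for each eigenvalue:
  λ = -4: 2 blocks summing to 3 forces exactly one block of size 2 and the rest size 1 → block sizes [2, 1]

Assembling the blocks gives a Jordan form
J =
  [-4,  1,  0]
  [ 0, -4,  0]
  [ 0,  0, -4]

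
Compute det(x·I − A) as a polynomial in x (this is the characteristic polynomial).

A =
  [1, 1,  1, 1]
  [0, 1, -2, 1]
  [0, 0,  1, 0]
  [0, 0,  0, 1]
x^4 - 4*x^3 + 6*x^2 - 4*x + 1

Expanding det(x·I − A) (e.g. by cofactor expansion or by noting that A is similar to its Jordan form J, which has the same characteristic polynomial as A) gives
  χ_A(x) = x^4 - 4*x^3 + 6*x^2 - 4*x + 1
which factors as (x - 1)^4. The eigenvalues (with algebraic multiplicities) are λ = 1 with multiplicity 4.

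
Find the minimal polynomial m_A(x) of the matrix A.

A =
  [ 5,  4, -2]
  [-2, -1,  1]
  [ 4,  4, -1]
x^2 - 2*x + 1

The characteristic polynomial is χ_A(x) = (x - 1)^3, so the eigenvalues are known. The minimal polynomial is
  m_A(x) = Π_λ (x − λ)^{k_λ}
where k_λ is the size of the *largest* Jordan block for λ (equivalently, the smallest k with (A − λI)^k v = 0 for every generalised eigenvector v of λ).

  λ = 1: largest Jordan block has size 2, contributing (x − 1)^2

So m_A(x) = (x - 1)^2 = x^2 - 2*x + 1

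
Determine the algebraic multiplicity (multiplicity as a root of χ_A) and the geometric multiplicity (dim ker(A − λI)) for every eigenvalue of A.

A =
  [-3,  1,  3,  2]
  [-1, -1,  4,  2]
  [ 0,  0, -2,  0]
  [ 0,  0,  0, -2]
λ = -2: alg = 4, geom = 2

Step 1 — factor the characteristic polynomial to read off the algebraic multiplicities:
  χ_A(x) = (x + 2)^4

Step 2 — compute geometric multiplicities via the rank-nullity identity g(λ) = n − rank(A − λI):
  rank(A − (-2)·I) = 2, so dim ker(A − (-2)·I) = n − 2 = 2

Summary:
  λ = -2: algebraic multiplicity = 4, geometric multiplicity = 2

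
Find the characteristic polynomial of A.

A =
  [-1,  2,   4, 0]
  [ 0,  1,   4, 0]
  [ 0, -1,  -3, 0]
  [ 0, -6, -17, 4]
x^4 - x^3 - 9*x^2 - 11*x - 4

Expanding det(x·I − A) (e.g. by cofactor expansion or by noting that A is similar to its Jordan form J, which has the same characteristic polynomial as A) gives
  χ_A(x) = x^4 - x^3 - 9*x^2 - 11*x - 4
which factors as (x - 4)*(x + 1)^3. The eigenvalues (with algebraic multiplicities) are λ = -1 with multiplicity 3, λ = 4 with multiplicity 1.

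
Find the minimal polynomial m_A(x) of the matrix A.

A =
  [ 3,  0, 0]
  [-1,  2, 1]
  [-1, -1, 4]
x^2 - 6*x + 9

The characteristic polynomial is χ_A(x) = (x - 3)^3, so the eigenvalues are known. The minimal polynomial is
  m_A(x) = Π_λ (x − λ)^{k_λ}
where k_λ is the size of the *largest* Jordan block for λ (equivalently, the smallest k with (A − λI)^k v = 0 for every generalised eigenvector v of λ).

  λ = 3: largest Jordan block has size 2, contributing (x − 3)^2

So m_A(x) = (x - 3)^2 = x^2 - 6*x + 9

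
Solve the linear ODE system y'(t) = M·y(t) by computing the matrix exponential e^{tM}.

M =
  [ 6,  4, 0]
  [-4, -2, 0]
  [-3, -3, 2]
e^{tM} =
  [4*t*exp(2*t) + exp(2*t), 4*t*exp(2*t), 0]
  [-4*t*exp(2*t), -4*t*exp(2*t) + exp(2*t), 0]
  [-3*t*exp(2*t), -3*t*exp(2*t), exp(2*t)]

Strategy: write M = P · J · P⁻¹ where J is a Jordan canonical form, so e^{tM} = P · e^{tJ} · P⁻¹, and e^{tJ} can be computed block-by-block.

M has Jordan form
J =
  [2, 1, 0]
  [0, 2, 0]
  [0, 0, 2]
(up to reordering of blocks).

Per-block formulas:
  For a 2×2 Jordan block J_2(2): exp(t · J_2(2)) = e^(2t)·(I + t·N), where N is the 2×2 nilpotent shift.
  For a 1×1 block at λ = 2: exp(t · [2]) = [e^(2t)].

After assembling e^{tJ} and conjugating by P, we get:

e^{tM} =
  [4*t*exp(2*t) + exp(2*t), 4*t*exp(2*t), 0]
  [-4*t*exp(2*t), -4*t*exp(2*t) + exp(2*t), 0]
  [-3*t*exp(2*t), -3*t*exp(2*t), exp(2*t)]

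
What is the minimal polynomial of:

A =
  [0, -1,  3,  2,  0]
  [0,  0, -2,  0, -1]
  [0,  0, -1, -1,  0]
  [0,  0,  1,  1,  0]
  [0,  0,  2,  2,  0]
x^3

The characteristic polynomial is χ_A(x) = x^5, so the eigenvalues are known. The minimal polynomial is
  m_A(x) = Π_λ (x − λ)^{k_λ}
where k_λ is the size of the *largest* Jordan block for λ (equivalently, the smallest k with (A − λI)^k v = 0 for every generalised eigenvector v of λ).

  λ = 0: largest Jordan block has size 3, contributing (x − 0)^3

So m_A(x) = x^3 = x^3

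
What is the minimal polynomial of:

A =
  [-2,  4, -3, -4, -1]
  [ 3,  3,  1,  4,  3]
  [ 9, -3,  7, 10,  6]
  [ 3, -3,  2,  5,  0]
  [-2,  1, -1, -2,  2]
x^2 - 6*x + 9

The characteristic polynomial is χ_A(x) = (x - 3)^5, so the eigenvalues are known. The minimal polynomial is
  m_A(x) = Π_λ (x − λ)^{k_λ}
where k_λ is the size of the *largest* Jordan block for λ (equivalently, the smallest k with (A − λI)^k v = 0 for every generalised eigenvector v of λ).

  λ = 3: largest Jordan block has size 2, contributing (x − 3)^2

So m_A(x) = (x - 3)^2 = x^2 - 6*x + 9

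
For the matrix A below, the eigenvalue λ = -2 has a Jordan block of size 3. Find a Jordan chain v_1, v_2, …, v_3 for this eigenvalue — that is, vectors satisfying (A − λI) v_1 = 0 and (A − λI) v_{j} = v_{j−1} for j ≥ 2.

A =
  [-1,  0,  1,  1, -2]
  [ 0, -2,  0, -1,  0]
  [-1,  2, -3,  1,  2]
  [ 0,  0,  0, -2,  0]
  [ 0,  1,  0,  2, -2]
A Jordan chain for λ = -2 of length 3:
v_1 = (-2, 0, 0, 0, -1)ᵀ
v_2 = (1, -1, 1, 0, 2)ᵀ
v_3 = (0, 0, 0, 1, 0)ᵀ

Let N = A − (-2)·I. We want v_3 with N^3 v_3 = 0 but N^2 v_3 ≠ 0; then v_{j-1} := N · v_j for j = 3, …, 2.

Pick v_3 = (0, 0, 0, 1, 0)ᵀ.
Then v_2 = N · v_3 = (1, -1, 1, 0, 2)ᵀ.
Then v_1 = N · v_2 = (-2, 0, 0, 0, -1)ᵀ.

Sanity check: (A − (-2)·I) v_1 = (0, 0, 0, 0, 0)ᵀ = 0. ✓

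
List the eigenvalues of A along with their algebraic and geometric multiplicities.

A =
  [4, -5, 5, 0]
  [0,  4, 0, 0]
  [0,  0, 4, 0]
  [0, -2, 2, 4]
λ = 4: alg = 4, geom = 3

Step 1 — factor the characteristic polynomial to read off the algebraic multiplicities:
  χ_A(x) = (x - 4)^4

Step 2 — compute geometric multiplicities via the rank-nullity identity g(λ) = n − rank(A − λI):
  rank(A − (4)·I) = 1, so dim ker(A − (4)·I) = n − 1 = 3

Summary:
  λ = 4: algebraic multiplicity = 4, geometric multiplicity = 3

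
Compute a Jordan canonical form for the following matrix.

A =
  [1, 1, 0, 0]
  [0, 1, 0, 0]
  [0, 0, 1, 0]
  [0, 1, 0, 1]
J_2(1) ⊕ J_1(1) ⊕ J_1(1)

The characteristic polynomial is
  det(x·I − A) = x^4 - 4*x^3 + 6*x^2 - 4*x + 1 = (x - 1)^4

Eigenvalues and multiplicities (the geometric multiplicity of λ is n − rank(A − λI), which equals the number of Jordan blocks for λ):
  λ = 1: algebraic multiplicity = 4, geometric multiplicity = 3

Determining the block sizes for each eigenvalue:
  λ = 1: 3 blocks summing to 4 forces exactly one block of size 2 and the rest size 1 → block sizes [2, 1, 1]

Assembling the blocks gives a Jordan form
J =
  [1, 1, 0, 0]
  [0, 1, 0, 0]
  [0, 0, 1, 0]
  [0, 0, 0, 1]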